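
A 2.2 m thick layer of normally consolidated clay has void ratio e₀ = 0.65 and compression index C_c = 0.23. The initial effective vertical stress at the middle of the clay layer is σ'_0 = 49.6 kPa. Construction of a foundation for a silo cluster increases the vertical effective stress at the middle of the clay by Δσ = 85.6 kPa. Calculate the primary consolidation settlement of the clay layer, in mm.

S_c ≈ 134 mm

Final effective stress: σ'_f = σ'_0 + Δσ = 49.6 + 85.6 = 135.2 kPa.
Normally consolidated clay, so the full stress increment lies on the virgin compression line:
S_c = C_c·H/(1+e₀)·log₁₀(σ'_f/σ'_0) = 0.23×2.2/(1+0.65)×log₁₀(135.2/49.6)
    = 0.30667 × 0.4355 = 0.1336 m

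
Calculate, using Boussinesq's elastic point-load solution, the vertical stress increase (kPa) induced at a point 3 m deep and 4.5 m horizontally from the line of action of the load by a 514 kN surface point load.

Δσ_z ≈ 1.43 kPa

Boussinesq vertical stress below a point load on an elastic half-space:
Δσ_z = 3P/(2πz²) · [1 + (r/z)²]^(−5/2)
r/z = 4.5/3 = 1.5; [1+(r/z)²]^(−5/2) = 0.052516.
Δσ_z = 3×514/(2π×3²) × 0.052516 = 27.269 × 0.052516 = 1.432 kPa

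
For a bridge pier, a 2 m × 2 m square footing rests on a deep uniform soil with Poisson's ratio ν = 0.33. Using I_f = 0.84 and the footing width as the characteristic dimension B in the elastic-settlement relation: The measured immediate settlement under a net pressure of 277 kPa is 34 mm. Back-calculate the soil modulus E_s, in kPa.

S_e = q·B·(1−ν²)/E_s · I_f  ⇒  E_s = q·B·(1−ν²)·I_f / S_e.
E_s = 277 × 2 × 0.8911 × 0.84 / 0.034 = 12200 kPa

E_s ≈ 12200 kPa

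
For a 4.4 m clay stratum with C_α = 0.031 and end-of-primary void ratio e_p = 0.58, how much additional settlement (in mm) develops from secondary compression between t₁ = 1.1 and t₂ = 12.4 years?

S_s ≈ 90.8 mm

Secondary compression: S_s = C_α·H/(1+e_p)·log₁₀(t₂/t₁)
S_s = 0.031×4.4/(1+0.58)×log₁₀(12.4/1.1)
    = 0.08633 × 1.052 = 0.09082 m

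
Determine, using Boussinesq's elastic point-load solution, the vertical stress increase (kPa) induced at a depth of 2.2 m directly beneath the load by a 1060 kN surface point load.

Boussinesq vertical stress below a point load on an elastic half-space:
Δσ_z = 3P/(2πz²) · [1 + (r/z)²]^(−5/2)
r/z = 0/2.2 = 0; [1+(r/z)²]^(−5/2) = 1.
Δσ_z = 3×1060/(2π×2.2²) × 1 = 104.57 × 1 = 104.6 kPa

Δσ_z ≈ 105 kPa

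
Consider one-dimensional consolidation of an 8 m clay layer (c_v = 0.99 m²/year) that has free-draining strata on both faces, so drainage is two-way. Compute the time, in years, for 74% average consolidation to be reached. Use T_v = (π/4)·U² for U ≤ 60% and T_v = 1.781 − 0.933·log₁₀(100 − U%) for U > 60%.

t ≈ 7.45 years

Drainage path length: H_d = H/2 = 4 m (double drainage).
U > 60%: T_v = 1.781 − 0.933·log₁₀(100 − 74) = 0.46083.
t = T_v·H_d²/c_v = 0.46083×4²/0.99 = 7.448 years.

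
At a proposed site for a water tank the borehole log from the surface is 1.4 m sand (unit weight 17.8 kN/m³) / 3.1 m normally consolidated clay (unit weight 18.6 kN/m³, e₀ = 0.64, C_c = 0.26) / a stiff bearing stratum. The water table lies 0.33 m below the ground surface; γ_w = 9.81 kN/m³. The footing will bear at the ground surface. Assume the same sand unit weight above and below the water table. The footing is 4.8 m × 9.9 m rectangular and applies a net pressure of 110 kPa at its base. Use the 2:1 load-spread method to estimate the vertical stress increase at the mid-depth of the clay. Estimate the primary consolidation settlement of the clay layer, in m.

Mid-depth of clay below the ground surface: z = 1.4 + 3.1/2 = 2.95 m.
Total vertical stress at mid-clay: σ_v = 17.8×1.4 + 18.6×1.55 = 53.75 kPa.
Pore pressure: u = 9.81×(2.95 − 0.33) = 25.702 kPa.
Initial effective stress: σ'_0 = σ_v − u = 53.75 − 25.702 = 28.048 kPa.
Stress increase at mid-clay by the 2:1 spreading method:
Δσ = qBL/((B+z)(L+z)) = 110×4.8×9.9/((4.8+2.95)(9.9+2.95)) = 52.489 kPa
Final effective stress: σ'_f = σ'_0 + Δσ = 28.048 + 52.489 = 80.537 kPa.
Normally consolidated clay, so the full stress increment lies on the virgin compression line:
S_c = C_c·H/(1+e₀)·log₁₀(σ'_f/σ'_0) = 0.26×3.1/(1+0.64)×log₁₀(80.537/28.048)
    = 0.49146 × 0.45809 = 0.2251 m

S_c ≈ 0.225 m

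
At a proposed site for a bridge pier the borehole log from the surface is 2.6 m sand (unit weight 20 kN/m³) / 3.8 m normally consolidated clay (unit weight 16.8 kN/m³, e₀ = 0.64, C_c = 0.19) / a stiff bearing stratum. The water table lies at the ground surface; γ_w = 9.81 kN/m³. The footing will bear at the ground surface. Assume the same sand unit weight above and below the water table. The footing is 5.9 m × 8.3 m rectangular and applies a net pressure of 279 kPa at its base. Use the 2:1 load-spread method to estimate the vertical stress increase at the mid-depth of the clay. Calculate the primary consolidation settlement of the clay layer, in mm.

S_c ≈ 244 mm

Mid-depth of clay below the ground surface: z = 2.6 + 3.8/2 = 4.5 m.
Total vertical stress at mid-clay: σ_v = 20×2.6 + 16.8×1.9 = 83.92 kPa.
Pore pressure: u = 9.81×(4.5 − 0) = 44.145 kPa.
Initial effective stress: σ'_0 = σ_v − u = 83.92 − 44.145 = 39.775 kPa.
Stress increase at mid-clay by the 2:1 spreading method:
Δσ = qBL/((B+z)(L+z)) = 279×5.9×8.3/((5.9+4.5)(8.3+4.5)) = 102.63 kPa
Final effective stress: σ'_f = σ'_0 + Δσ = 39.775 + 102.63 = 142.41 kPa.
Normally consolidated clay, so the full stress increment lies on the virgin compression line:
S_c = C_c·H/(1+e₀)·log₁₀(σ'_f/σ'_0) = 0.19×3.8/(1+0.64)×log₁₀(142.41/39.775)
    = 0.44024 × 0.55393 = 0.2439 m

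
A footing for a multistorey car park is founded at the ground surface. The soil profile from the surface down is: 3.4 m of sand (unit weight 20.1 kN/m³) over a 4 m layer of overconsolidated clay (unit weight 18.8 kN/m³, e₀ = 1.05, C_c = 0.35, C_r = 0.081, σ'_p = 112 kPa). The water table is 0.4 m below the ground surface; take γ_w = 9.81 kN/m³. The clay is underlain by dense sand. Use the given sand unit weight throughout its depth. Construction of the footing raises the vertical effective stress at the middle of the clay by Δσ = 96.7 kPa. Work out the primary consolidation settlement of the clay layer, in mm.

Mid-depth of clay below the ground surface: z = 3.4 + 4/2 = 5.4 m.
Total vertical stress at mid-clay: σ_v = 20.1×3.4 + 18.8×2 = 105.94 kPa.
Pore pressure: u = 9.81×(5.4 − 0.4) = 49.05 kPa.
Initial effective stress: σ'_0 = σ_v − u = 105.94 − 49.05 = 56.89 kPa.
Final effective stress: σ'_f = 56.89 + 96.7 = 153.59 kPa.
σ'_f = 153.59 > σ'_p = 112 kPa, so the stress path crosses the preconsolidation pressure — recompression up to σ'_p, then virgin compression beyond:
S_c = H/(1+e₀)·[C_r·log₁₀(σ'_p/σ'_0) + C_c·log₁₀(σ'_f/σ'_p)]
    = 4/2.05 × [0.081×log₁₀(112/56.89) + 0.35×log₁₀(153.59/112)]
    = 1.9512 × [0.023829 + 0.048001] = 0.1402 m

S_c ≈ 140 mm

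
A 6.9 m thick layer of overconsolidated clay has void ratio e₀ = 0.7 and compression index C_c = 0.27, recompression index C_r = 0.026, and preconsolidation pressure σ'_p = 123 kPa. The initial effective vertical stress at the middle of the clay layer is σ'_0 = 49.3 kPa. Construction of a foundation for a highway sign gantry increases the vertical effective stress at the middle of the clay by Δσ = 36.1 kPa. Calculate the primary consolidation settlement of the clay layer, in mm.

Final effective stress: σ'_f = 49.3 + 36.1 = 85.4 kPa.
σ'_f = 85.4 ≤ σ'_p = 123 kPa, so the clay remains overconsolidated and only the recompression index applies:
S_c = C_r·H/(1+e₀)·log₁₀(σ'_f/σ'_0) = 0.026×6.9/1.7×log₁₀(85.4/49.3)
    = 0.10553 × 0.23861 = 0.02518 m

S_c ≈ 25.2 mm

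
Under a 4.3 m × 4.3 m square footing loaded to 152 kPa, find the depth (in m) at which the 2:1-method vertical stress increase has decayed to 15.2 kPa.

2:1 spreading — at depth z the loaded area has grown by z in each plan dimension:
qB²/(B+z)² = Δσ_z ⇒ z = B(√(q/Δσ_z) − 1) = 4.3×(√(152/15.2) − 1) = 9.298 m

z ≈ 9.3 m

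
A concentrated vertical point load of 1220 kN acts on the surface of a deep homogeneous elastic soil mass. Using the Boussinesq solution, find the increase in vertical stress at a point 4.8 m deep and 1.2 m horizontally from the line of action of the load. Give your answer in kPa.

Boussinesq vertical stress below a point load on an elastic half-space:
Δσ_z = 3P/(2πz²) · [1 + (r/z)²]^(−5/2)
r/z = 1.2/4.8 = 0.25; [1+(r/z)²]^(−5/2) = 0.85936.
Δσ_z = 3×1220/(2π×4.8²) × 0.85936 = 25.282 × 0.85936 = 21.73 kPa

Δσ_z ≈ 21.7 kPa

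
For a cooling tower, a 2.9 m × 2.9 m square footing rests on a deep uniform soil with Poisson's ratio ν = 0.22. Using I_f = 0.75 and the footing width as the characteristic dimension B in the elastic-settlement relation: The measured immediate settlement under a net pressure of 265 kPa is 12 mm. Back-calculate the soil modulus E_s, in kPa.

E_s ≈ 45700 kPa

S_e = q·B·(1−ν²)/E_s · I_f  ⇒  E_s = q·B·(1−ν²)·I_f / S_e.
E_s = 265 × 2.9 × 0.9516 × 0.75 / 0.012 = 45710 kPa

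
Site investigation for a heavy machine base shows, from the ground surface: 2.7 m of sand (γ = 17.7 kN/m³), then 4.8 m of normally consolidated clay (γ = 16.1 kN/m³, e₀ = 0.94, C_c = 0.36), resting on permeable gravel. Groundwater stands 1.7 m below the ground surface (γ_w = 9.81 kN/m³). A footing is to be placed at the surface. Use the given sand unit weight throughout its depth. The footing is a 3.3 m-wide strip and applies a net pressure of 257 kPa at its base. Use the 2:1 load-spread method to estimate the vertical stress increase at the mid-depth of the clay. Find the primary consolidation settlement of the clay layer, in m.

Mid-depth of clay below the ground surface: z = 2.7 + 4.8/2 = 5.1 m.
Total vertical stress at mid-clay: σ_v = 17.7×2.7 + 16.1×2.4 = 86.43 kPa.
Pore pressure: u = 9.81×(5.1 − 1.7) = 33.354 kPa.
Initial effective stress: σ'_0 = σ_v − u = 86.43 − 33.354 = 53.076 kPa.
Stress increase at mid-clay by the 2:1 spreading method:
Δσ = qB/(B+z) = 257×3.3/(3.3+5.1) = 100.96 kPa
Final effective stress: σ'_f = σ'_0 + Δσ = 53.076 + 100.96 = 154.04 kPa.
Normally consolidated clay, so the full stress increment lies on the virgin compression line:
S_c = C_c·H/(1+e₀)·log₁₀(σ'_f/σ'_0) = 0.36×4.8/(1+0.94)×log₁₀(154.04/53.076)
    = 0.89072 × 0.46274 = 0.4122 m

S_c ≈ 0.412 m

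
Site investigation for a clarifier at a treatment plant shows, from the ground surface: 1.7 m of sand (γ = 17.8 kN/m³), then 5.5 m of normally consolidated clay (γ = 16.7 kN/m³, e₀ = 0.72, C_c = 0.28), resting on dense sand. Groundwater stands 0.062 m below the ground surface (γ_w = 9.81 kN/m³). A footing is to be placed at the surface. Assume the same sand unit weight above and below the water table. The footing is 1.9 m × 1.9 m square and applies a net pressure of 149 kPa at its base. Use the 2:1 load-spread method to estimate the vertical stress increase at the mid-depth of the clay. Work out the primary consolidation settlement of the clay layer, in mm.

S_c ≈ 132 mm

Mid-depth of clay below the ground surface: z = 1.7 + 5.5/2 = 4.45 m.
Total vertical stress at mid-clay: σ_v = 17.8×1.7 + 16.7×2.75 = 76.185 kPa.
Pore pressure: u = 9.81×(4.45 − 0.062) = 43.046 kPa.
Initial effective stress: σ'_0 = σ_v − u = 76.185 − 43.046 = 33.139 kPa.
Stress increase at mid-clay by the 2:1 spreading method:
Δσ = qBL/((B+z)(L+z)) = 149×1.9×1.9/((1.9+4.45)(1.9+4.45)) = 13.34 kPa
Final effective stress: σ'_f = σ'_0 + Δσ = 33.139 + 13.34 = 46.479 kPa.
Normally consolidated clay, so the full stress increment lies on the virgin compression line:
S_c = C_c·H/(1+e₀)·log₁₀(σ'_f/σ'_0) = 0.28×5.5/(1+0.72)×log₁₀(46.479/33.139)
    = 0.89535 × 0.14692 = 0.1315 m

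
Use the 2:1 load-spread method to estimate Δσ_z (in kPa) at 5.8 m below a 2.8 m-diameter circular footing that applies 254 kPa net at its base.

By the 2:1 method the load spreads at 1 horizontal : 2 vertical, so at depth z the loaded area has grown by z in each plan dimension:
Δσ ≈ qD²/(D+z)² = 254×2.8²/(2.8+5.8)² = 26.925 kPa

Δσ_z ≈ 26.9 kPa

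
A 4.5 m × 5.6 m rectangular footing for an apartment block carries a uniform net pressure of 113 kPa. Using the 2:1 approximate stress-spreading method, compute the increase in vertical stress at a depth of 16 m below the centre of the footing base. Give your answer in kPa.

Δσ_z ≈ 6.43 kPa

By the 2:1 method the load spreads at 1 horizontal : 2 vertical, so at depth z the loaded area has grown by z in each plan dimension:
Δσ = qBL/((B+z)(L+z)) = 113×4.5×5.6/((4.5+16)(5.6+16)) = 6.4309 kPa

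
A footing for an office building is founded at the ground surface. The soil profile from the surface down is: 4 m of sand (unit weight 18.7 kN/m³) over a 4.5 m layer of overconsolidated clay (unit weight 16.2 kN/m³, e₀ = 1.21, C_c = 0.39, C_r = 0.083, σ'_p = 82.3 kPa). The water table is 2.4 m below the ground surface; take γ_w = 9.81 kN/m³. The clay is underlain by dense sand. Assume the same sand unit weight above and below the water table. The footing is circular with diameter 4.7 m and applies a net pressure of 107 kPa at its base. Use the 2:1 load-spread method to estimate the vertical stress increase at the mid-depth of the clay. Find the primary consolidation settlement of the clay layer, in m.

S_c ≈ 0.0512 m

Mid-depth of clay below the ground surface: z = 4 + 4.5/2 = 6.25 m.
Total vertical stress at mid-clay: σ_v = 18.7×4 + 16.2×2.25 = 111.25 kPa.
Pore pressure: u = 9.81×(6.25 − 2.4) = 37.769 kPa.
Initial effective stress: σ'_0 = σ_v − u = 111.25 − 37.769 = 73.481 kPa.
Stress increase at mid-clay by the 2:1 spreading method:
Δσ ≈ qD²/(D+z)² = 107×4.7²/(4.7+6.25)² = 19.713 kPa
Final effective stress: σ'_f = 73.481 + 19.713 = 93.194 kPa.
σ'_f = 93.194 > σ'_p = 82.3 kPa, so the stress path crosses the preconsolidation pressure — recompression up to σ'_p, then virgin compression beyond:
S_c = H/(1+e₀)·[C_r·log₁₀(σ'_p/σ'_0) + C_c·log₁₀(σ'_f/σ'_p)]
    = 4.5/2.21 × [0.083×log₁₀(82.3/73.481) + 0.39×log₁₀(93.194/82.3)]
    = 2.0362 × [0.0040857 + 0.021055] = 0.05119 m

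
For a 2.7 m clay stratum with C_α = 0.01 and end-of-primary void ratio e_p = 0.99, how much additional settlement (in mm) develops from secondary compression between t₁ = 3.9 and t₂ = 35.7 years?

S_s ≈ 13 mm

Secondary compression: S_s = C_α·H/(1+e_p)·log₁₀(t₂/t₁)
S_s = 0.01×2.7/(1+0.99)×log₁₀(35.7/3.9)
    = 0.01357 × 0.9616 = 0.01305 m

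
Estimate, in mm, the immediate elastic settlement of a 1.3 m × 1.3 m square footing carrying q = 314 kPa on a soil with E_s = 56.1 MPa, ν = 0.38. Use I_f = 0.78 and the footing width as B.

S_e ≈ 4.86 mm

Immediate (elastic) settlement: S_e = q·B·(1−ν²)/E_s · I_f.
E_s = 56.1 MPa = 56100 kPa.
S_e = 314 × 1.3 × (1 − 0.38²) / 56100 × 0.78
    = 314 × 1.3 × 0.8556 / 56100 × 0.78
    = 0.004856 m = 4.856 mm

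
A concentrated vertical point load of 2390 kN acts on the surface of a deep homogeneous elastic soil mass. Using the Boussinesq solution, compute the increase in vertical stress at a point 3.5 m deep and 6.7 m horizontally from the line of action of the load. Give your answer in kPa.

Boussinesq vertical stress below a point load on an elastic half-space:
Δσ_z = 3P/(2πz²) · [1 + (r/z)²]^(−5/2)
r/z = 6.7/3.5 = 1.9143; [1+(r/z)²]^(−5/2) = 0.021281.
Δσ_z = 3×2390/(2π×3.5²) × 0.021281 = 93.154 × 0.021281 = 1.982 kPa

Δσ_z ≈ 1.98 kPa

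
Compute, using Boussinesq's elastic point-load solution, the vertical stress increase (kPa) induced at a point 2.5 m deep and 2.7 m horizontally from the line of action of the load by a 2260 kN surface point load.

Boussinesq vertical stress below a point load on an elastic half-space:
Δσ_z = 3P/(2πz²) · [1 + (r/z)²]^(−5/2)
r/z = 2.7/2.5 = 1.08; [1+(r/z)²]^(−5/2) = 0.14476.
Δσ_z = 3×2260/(2π×2.5²) × 0.14476 = 172.65 × 0.14476 = 24.99 kPa

Δσ_z ≈ 25 kPa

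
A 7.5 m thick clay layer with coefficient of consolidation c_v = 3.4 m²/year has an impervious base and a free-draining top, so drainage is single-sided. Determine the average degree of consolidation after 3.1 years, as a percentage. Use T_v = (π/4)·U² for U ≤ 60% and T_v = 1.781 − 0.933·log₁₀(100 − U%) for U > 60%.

U ≈ 48.8 %

Drainage path length: H_d = H = 7.5 m (single drainage).
T_v = c_v·t/H_d² = 3.4×3.1/7.5² = 0.18738.
T_v = 0.18738 corresponds to the U ≤ 60% branch:
U = √(4T_v/π) = 0.4884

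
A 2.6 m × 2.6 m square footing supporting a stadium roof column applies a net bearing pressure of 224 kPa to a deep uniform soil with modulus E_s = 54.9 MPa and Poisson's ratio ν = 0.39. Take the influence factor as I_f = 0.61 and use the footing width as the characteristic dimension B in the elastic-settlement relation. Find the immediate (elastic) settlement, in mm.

S_e ≈ 5.49 mm

Immediate (elastic) settlement: S_e = q·B·(1−ν²)/E_s · I_f.
E_s = 54.9 MPa = 54900 kPa.
S_e = 224 × 2.6 × (1 − 0.39²) / 54900 × 0.61
    = 224 × 2.6 × 0.8479 / 54900 × 0.61
    = 0.005487 m = 5.487 mm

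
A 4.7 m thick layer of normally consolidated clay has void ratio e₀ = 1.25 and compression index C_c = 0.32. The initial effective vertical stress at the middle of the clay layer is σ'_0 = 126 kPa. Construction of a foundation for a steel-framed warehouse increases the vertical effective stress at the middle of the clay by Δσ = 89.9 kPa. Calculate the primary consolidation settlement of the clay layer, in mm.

S_c ≈ 156 mm

Final effective stress: σ'_f = σ'_0 + Δσ = 126 + 89.9 = 215.9 kPa.
Normally consolidated clay, so the full stress increment lies on the virgin compression line:
S_c = C_c·H/(1+e₀)·log₁₀(σ'_f/σ'_0) = 0.32×4.7/(1+1.25)×log₁₀(215.9/126)
    = 0.66844 × 0.23388 = 0.1563 m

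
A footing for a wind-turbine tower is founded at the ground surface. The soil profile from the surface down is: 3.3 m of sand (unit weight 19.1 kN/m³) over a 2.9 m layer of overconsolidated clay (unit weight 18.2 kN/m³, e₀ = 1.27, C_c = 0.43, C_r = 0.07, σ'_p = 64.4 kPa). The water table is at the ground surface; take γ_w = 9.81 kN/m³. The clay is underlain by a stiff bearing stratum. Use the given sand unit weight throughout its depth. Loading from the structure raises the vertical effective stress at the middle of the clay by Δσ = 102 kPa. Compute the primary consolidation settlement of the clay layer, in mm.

Mid-depth of clay below the ground surface: z = 3.3 + 2.9/2 = 4.75 m.
Total vertical stress at mid-clay: σ_v = 19.1×3.3 + 18.2×1.45 = 89.42 kPa.
Pore pressure: u = 9.81×(4.75 − 0) = 46.598 kPa.
Initial effective stress: σ'_0 = σ_v − u = 89.42 − 46.598 = 42.822 kPa.
Final effective stress: σ'_f = 42.822 + 102 = 144.82 kPa.
σ'_f = 144.82 > σ'_p = 64.4 kPa, so the stress path crosses the preconsolidation pressure — recompression up to σ'_p, then virgin compression beyond:
S_c = H/(1+e₀)·[C_r·log₁₀(σ'_p/σ'_0) + C_c·log₁₀(σ'_f/σ'_p)]
    = 2.9/2.27 × [0.07×log₁₀(64.4/42.822) + 0.43×log₁₀(144.82/64.4)]
    = 1.2775 × [0.012405 + 0.15134] = 0.2092 m

S_c ≈ 209 mm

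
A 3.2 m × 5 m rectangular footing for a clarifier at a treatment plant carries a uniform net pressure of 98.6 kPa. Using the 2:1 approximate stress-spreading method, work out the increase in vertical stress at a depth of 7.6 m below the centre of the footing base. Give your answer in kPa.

Δσ_z ≈ 11.6 kPa

By the 2:1 method the load spreads at 1 horizontal : 2 vertical, so at depth z the loaded area has grown by z in each plan dimension:
Δσ = qBL/((B+z)(L+z)) = 98.6×3.2×5/((3.2+7.6)(5+7.6)) = 11.593 kPa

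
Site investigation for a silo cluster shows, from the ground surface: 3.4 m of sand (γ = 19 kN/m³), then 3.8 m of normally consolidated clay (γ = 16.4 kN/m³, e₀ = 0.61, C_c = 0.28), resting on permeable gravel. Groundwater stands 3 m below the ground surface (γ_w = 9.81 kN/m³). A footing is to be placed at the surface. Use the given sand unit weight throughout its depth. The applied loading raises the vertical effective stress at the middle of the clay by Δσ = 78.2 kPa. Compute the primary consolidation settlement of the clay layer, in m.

S_c ≈ 0.209 m

Mid-depth of clay below the ground surface: z = 3.4 + 3.8/2 = 5.3 m.
Total vertical stress at mid-clay: σ_v = 19×3.4 + 16.4×1.9 = 95.76 kPa.
Pore pressure: u = 9.81×(5.3 − 3) = 22.563 kPa.
Initial effective stress: σ'_0 = σ_v − u = 95.76 − 22.563 = 73.197 kPa.
Final effective stress: σ'_f = σ'_0 + Δσ = 73.197 + 78.2 = 151.4 kPa.
Normally consolidated clay, so the full stress increment lies on the virgin compression line:
S_c = C_c·H/(1+e₀)·log₁₀(σ'_f/σ'_0) = 0.28×3.8/(1+0.61)×log₁₀(151.4/73.197)
    = 0.66087 × 0.31563 = 0.2086 m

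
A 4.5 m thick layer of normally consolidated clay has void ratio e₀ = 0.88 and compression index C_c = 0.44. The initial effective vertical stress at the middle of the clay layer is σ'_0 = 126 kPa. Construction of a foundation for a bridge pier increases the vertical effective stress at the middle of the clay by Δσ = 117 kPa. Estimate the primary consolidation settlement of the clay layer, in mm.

S_c ≈ 300 mm

Final effective stress: σ'_f = σ'_0 + Δσ = 126 + 117 = 243 kPa.
Normally consolidated clay, so the full stress increment lies on the virgin compression line:
S_c = C_c·H/(1+e₀)·log₁₀(σ'_f/σ'_0) = 0.44×4.5/(1+0.88)×log₁₀(243/126)
    = 1.0532 × 0.28524 = 0.3004 m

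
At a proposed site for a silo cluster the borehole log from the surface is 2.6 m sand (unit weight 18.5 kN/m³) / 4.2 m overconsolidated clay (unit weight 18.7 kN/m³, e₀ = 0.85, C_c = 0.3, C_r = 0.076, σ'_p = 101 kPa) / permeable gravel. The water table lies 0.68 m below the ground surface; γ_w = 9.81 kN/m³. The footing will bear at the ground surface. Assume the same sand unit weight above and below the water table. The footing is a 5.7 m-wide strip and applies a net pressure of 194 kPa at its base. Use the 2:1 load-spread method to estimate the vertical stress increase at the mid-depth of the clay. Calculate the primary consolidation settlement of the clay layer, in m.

Mid-depth of clay below the ground surface: z = 2.6 + 4.2/2 = 4.7 m.
Total vertical stress at mid-clay: σ_v = 18.5×2.6 + 18.7×2.1 = 87.37 kPa.
Pore pressure: u = 9.81×(4.7 − 0.68) = 39.436 kPa.
Initial effective stress: σ'_0 = σ_v − u = 87.37 − 39.436 = 47.934 kPa.
Stress increase at mid-clay by the 2:1 spreading method:
Δσ = qB/(B+z) = 194×5.7/(5.7+4.7) = 106.33 kPa
Final effective stress: σ'_f = 47.934 + 106.33 = 154.26 kPa.
σ'_f = 154.26 > σ'_p = 101 kPa, so the stress path crosses the preconsolidation pressure — recompression up to σ'_p, then virgin compression beyond:
S_c = H/(1+e₀)·[C_r·log₁₀(σ'_p/σ'_0) + C_c·log₁₀(σ'_f/σ'_p)]
    = 4.2/1.85 × [0.076×log₁₀(101/47.934) + 0.3×log₁₀(154.26/101)]
    = 2.2703 × [0.0246 + 0.05518] = 0.1811 m

S_c ≈ 0.181 m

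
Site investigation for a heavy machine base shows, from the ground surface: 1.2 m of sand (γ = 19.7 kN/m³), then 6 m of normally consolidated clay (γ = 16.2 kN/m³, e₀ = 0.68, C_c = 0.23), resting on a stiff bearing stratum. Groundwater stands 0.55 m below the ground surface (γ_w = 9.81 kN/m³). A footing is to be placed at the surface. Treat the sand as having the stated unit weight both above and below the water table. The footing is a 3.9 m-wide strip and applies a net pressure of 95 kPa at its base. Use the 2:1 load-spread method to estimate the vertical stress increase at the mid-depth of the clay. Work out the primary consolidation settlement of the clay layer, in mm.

Mid-depth of clay below the ground surface: z = 1.2 + 6/2 = 4.2 m.
Total vertical stress at mid-clay: σ_v = 19.7×1.2 + 16.2×3 = 72.24 kPa.
Pore pressure: u = 9.81×(4.2 − 0.55) = 35.806 kPa.
Initial effective stress: σ'_0 = σ_v − u = 72.24 − 35.806 = 36.434 kPa.
Stress increase at mid-clay by the 2:1 spreading method:
Δσ = qB/(B+z) = 95×3.9/(3.9+4.2) = 45.741 kPa
Final effective stress: σ'_f = σ'_0 + Δσ = 36.434 + 45.741 = 82.175 kPa.
Normally consolidated clay, so the full stress increment lies on the virgin compression line:
S_c = C_c·H/(1+e₀)·log₁₀(σ'_f/σ'_0) = 0.23×6/(1+0.68)×log₁₀(82.175/36.434)
    = 0.82143 × 0.35323 = 0.2902 m

S_c ≈ 290 mm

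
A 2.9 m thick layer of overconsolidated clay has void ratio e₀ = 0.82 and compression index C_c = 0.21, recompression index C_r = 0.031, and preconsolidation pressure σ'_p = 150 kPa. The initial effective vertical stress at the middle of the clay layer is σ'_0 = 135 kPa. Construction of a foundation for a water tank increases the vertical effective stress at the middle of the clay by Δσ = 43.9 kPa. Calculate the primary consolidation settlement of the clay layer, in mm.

Final effective stress: σ'_f = 135 + 43.9 = 178.9 kPa.
σ'_f = 178.9 > σ'_p = 150 kPa, so the stress path crosses the preconsolidation pressure — recompression up to σ'_p, then virgin compression beyond:
S_c = H/(1+e₀)·[C_r·log₁₀(σ'_p/σ'_0) + C_c·log₁₀(σ'_f/σ'_p)]
    = 2.9/1.82 × [0.031×log₁₀(150/135) + 0.21×log₁₀(178.9/150)]
    = 1.5934 × [0.0014185 + 0.016069] = 0.02786 m

S_c ≈ 27.9 mm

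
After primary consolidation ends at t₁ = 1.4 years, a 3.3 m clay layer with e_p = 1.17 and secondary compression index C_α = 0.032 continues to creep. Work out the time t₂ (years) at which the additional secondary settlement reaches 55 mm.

S_s = C_α·H/(1+e_p)·log₁₀(t₂/t₁) ⇒ log₁₀(t₂/t₁) = S_s·(1+e_p)/(C_α·H).
log₁₀(t₂/t₁) = 0.055 × (1+1.17) / (0.032×3.3) = 1.13
t₂ = t₁ × 10^1.13 = 1.4 × 13.5 = 18.89 years

t₂ ≈ 18.9 years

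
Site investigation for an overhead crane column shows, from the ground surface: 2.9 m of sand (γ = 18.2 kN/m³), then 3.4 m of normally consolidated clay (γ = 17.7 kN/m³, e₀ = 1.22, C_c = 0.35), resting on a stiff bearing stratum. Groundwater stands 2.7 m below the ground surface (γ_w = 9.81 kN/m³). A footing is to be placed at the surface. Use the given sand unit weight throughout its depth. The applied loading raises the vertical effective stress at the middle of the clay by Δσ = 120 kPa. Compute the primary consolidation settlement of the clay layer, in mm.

Mid-depth of clay below the ground surface: z = 2.9 + 3.4/2 = 4.6 m.
Total vertical stress at mid-clay: σ_v = 18.2×2.9 + 17.7×1.7 = 82.87 kPa.
Pore pressure: u = 9.81×(4.6 − 2.7) = 18.639 kPa.
Initial effective stress: σ'_0 = σ_v − u = 82.87 − 18.639 = 64.231 kPa.
Final effective stress: σ'_f = σ'_0 + Δσ = 64.231 + 120 = 184.23 kPa.
Normally consolidated clay, so the full stress increment lies on the virgin compression line:
S_c = C_c·H/(1+e₀)·log₁₀(σ'_f/σ'_0) = 0.35×3.4/(1+1.22)×log₁₀(184.23/64.231)
    = 0.53604 × 0.45762 = 0.2453 m

S_c ≈ 245 mm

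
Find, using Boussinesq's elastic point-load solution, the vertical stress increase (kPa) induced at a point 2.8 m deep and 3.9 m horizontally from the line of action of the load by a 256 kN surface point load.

Δσ_z ≈ 1.05 kPa

Boussinesq vertical stress below a point load on an elastic half-space:
Δσ_z = 3P/(2πz²) · [1 + (r/z)²]^(−5/2)
r/z = 3.9/2.8 = 1.3929; [1+(r/z)²]^(−5/2) = 0.06747.
Δσ_z = 3×256/(2π×2.8²) × 0.06747 = 15.591 × 0.06747 = 1.052 kPa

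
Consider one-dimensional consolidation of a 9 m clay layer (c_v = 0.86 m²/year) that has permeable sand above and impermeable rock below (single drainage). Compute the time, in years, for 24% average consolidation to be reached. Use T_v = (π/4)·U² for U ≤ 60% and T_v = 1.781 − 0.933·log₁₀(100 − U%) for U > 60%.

t ≈ 4.26 years

Drainage path length: H_d = H = 9 m (single drainage).
U ≤ 60%: T_v = (π/4)·U² = (π/4)×0.24² = 0.045239.
t = T_v·H_d²/c_v = 0.045239×9²/0.86 = 4.261 years.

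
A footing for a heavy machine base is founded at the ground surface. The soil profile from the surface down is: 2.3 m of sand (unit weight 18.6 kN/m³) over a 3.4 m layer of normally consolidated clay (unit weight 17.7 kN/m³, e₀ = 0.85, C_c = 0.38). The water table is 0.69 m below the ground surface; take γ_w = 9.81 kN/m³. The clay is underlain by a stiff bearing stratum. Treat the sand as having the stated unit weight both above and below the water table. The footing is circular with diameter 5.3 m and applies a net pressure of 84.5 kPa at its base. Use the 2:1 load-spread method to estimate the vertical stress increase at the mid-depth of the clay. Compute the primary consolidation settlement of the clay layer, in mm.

Mid-depth of clay below the ground surface: z = 2.3 + 3.4/2 = 4 m.
Total vertical stress at mid-clay: σ_v = 18.6×2.3 + 17.7×1.7 = 72.87 kPa.
Pore pressure: u = 9.81×(4 − 0.69) = 32.471 kPa.
Initial effective stress: σ'_0 = σ_v − u = 72.87 − 32.471 = 40.399 kPa.
Stress increase at mid-clay by the 2:1 spreading method:
Δσ ≈ qD²/(D+z)² = 84.5×5.3²/(5.3+4)² = 27.444 kPa
Final effective stress: σ'_f = σ'_0 + Δσ = 40.399 + 27.444 = 67.843 kPa.
Normally consolidated clay, so the full stress increment lies on the virgin compression line:
S_c = C_c·H/(1+e₀)·log₁₀(σ'_f/σ'_0) = 0.38×3.4/(1+0.85)×log₁₀(67.843/40.399)
    = 0.69838 × 0.22513 = 0.1572 m

S_c ≈ 157 mm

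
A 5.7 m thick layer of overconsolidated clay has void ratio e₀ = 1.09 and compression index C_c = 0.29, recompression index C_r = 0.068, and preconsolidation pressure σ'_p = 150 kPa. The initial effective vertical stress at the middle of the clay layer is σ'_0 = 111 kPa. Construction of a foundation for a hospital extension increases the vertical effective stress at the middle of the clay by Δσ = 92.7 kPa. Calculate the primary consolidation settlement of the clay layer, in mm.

Final effective stress: σ'_f = 111 + 92.7 = 203.7 kPa.
σ'_f = 203.7 > σ'_p = 150 kPa, so the stress path crosses the preconsolidation pressure — recompression up to σ'_p, then virgin compression beyond:
S_c = H/(1+e₀)·[C_r·log₁₀(σ'_p/σ'_0) + C_c·log₁₀(σ'_f/σ'_p)]
    = 5.7/2.09 × [0.068×log₁₀(150/111) + 0.29×log₁₀(203.7/150)]
    = 2.7273 × [0.0088922 + 0.038541] = 0.1294 m

S_c ≈ 129 mm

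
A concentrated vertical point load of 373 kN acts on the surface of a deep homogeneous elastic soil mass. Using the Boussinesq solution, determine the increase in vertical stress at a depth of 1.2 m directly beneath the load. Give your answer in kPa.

Δσ_z ≈ 124 kPa

Boussinesq vertical stress below a point load on an elastic half-space:
Δσ_z = 3P/(2πz²) · [1 + (r/z)²]^(−5/2)
r/z = 0/1.2 = 0; [1+(r/z)²]^(−5/2) = 1.
Δσ_z = 3×373/(2π×1.2²) × 1 = 123.68 × 1 = 123.7 kPa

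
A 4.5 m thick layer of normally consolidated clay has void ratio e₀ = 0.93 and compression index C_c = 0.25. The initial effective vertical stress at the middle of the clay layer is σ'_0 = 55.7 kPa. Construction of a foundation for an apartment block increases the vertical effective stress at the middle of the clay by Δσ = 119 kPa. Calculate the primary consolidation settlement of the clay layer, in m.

S_c ≈ 0.289 m

Final effective stress: σ'_f = σ'_0 + Δσ = 55.7 + 119 = 174.7 kPa.
Normally consolidated clay, so the full stress increment lies on the virgin compression line:
S_c = C_c·H/(1+e₀)·log₁₀(σ'_f/σ'_0) = 0.25×4.5/(1+0.93)×log₁₀(174.7/55.7)
    = 0.5829 × 0.49644 = 0.2894 m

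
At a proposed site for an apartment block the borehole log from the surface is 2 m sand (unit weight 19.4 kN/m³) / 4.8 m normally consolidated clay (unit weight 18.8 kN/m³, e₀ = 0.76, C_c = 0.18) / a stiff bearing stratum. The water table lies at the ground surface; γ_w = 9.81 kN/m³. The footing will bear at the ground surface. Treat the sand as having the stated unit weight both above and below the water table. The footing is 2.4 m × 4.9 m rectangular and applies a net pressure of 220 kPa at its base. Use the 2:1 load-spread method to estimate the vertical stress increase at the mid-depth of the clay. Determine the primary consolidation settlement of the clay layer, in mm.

S_c ≈ 148 mm

Mid-depth of clay below the ground surface: z = 2 + 4.8/2 = 4.4 m.
Total vertical stress at mid-clay: σ_v = 19.4×2 + 18.8×2.4 = 83.92 kPa.
Pore pressure: u = 9.81×(4.4 − 0) = 43.164 kPa.
Initial effective stress: σ'_0 = σ_v − u = 83.92 − 43.164 = 40.756 kPa.
Stress increase at mid-clay by the 2:1 spreading method:
Δσ = qBL/((B+z)(L+z)) = 220×2.4×4.9/((2.4+4.4)(4.9+4.4)) = 40.911 kPa
Final effective stress: σ'_f = σ'_0 + Δσ = 40.756 + 40.911 = 81.667 kPa.
Normally consolidated clay, so the full stress increment lies on the virgin compression line:
S_c = C_c·H/(1+e₀)·log₁₀(σ'_f/σ'_0) = 0.18×4.8/(1+0.76)×log₁₀(81.667/40.756)
    = 0.49091 × 0.30186 = 0.1482 m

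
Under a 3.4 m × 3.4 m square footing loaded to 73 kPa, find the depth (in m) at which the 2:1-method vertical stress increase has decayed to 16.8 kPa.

2:1 spreading — at depth z the loaded area has grown by z in each plan dimension:
qB²/(B+z)² = Δσ_z ⇒ z = B(√(q/Δσ_z) − 1) = 3.4×(√(73/16.8) − 1) = 3.687 m

z ≈ 3.69 m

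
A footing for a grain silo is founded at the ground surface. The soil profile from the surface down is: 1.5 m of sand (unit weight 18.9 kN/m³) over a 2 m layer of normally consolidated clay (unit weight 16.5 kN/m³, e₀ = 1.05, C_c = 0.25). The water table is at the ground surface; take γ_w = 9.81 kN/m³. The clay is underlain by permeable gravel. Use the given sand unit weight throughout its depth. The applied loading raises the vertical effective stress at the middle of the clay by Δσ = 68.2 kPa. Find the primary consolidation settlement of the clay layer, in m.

Mid-depth of clay below the ground surface: z = 1.5 + 2/2 = 2.5 m.
Total vertical stress at mid-clay: σ_v = 18.9×1.5 + 16.5×1 = 44.85 kPa.
Pore pressure: u = 9.81×(2.5 − 0) = 24.525 kPa.
Initial effective stress: σ'_0 = σ_v − u = 44.85 − 24.525 = 20.325 kPa.
Final effective stress: σ'_f = σ'_0 + Δσ = 20.325 + 68.2 = 88.525 kPa.
Normally consolidated clay, so the full stress increment lies on the virgin compression line:
S_c = C_c·H/(1+e₀)·log₁₀(σ'_f/σ'_0) = 0.25×2/(1+1.05)×log₁₀(88.525/20.325)
    = 0.2439 × 0.63904 = 0.1559 m

S_c ≈ 0.156 m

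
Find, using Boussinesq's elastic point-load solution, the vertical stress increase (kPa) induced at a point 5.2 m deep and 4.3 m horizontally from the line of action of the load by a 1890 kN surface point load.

Δσ_z ≈ 9.07 kPa

Boussinesq vertical stress below a point load on an elastic half-space:
Δσ_z = 3P/(2πz²) · [1 + (r/z)²]^(−5/2)
r/z = 4.3/5.2 = 0.82692; [1+(r/z)²]^(−5/2) = 0.27181.
Δσ_z = 3×1890/(2π×5.2²) × 0.27181 = 33.373 × 0.27181 = 9.071 kPa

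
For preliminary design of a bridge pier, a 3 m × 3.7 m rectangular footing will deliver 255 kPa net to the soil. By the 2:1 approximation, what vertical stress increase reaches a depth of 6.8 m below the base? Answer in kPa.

Δσ_z ≈ 27.5 kPa

By the 2:1 method the load spreads at 1 horizontal : 2 vertical, so at depth z the loaded area has grown by z in each plan dimension:
Δσ = qBL/((B+z)(L+z)) = 255×3×3.7/((3+6.8)(3.7+6.8)) = 27.507 kPa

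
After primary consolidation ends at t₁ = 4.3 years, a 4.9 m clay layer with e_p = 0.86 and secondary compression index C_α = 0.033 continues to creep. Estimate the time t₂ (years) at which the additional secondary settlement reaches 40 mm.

S_s = C_α·H/(1+e_p)·log₁₀(t₂/t₁) ⇒ log₁₀(t₂/t₁) = S_s·(1+e_p)/(C_α·H).
log₁₀(t₂/t₁) = 0.04 × (1+0.86) / (0.033×4.9) = 0.4601
t₂ = t₁ × 10^0.4601 = 4.3 × 2.885 = 12.4 years

t₂ ≈ 12.4 years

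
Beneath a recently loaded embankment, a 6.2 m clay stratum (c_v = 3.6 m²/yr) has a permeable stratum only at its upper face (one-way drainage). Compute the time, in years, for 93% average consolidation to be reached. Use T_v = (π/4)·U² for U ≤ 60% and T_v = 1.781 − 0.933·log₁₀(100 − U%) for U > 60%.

Drainage path length: H_d = H = 6.2 m (single drainage).
U > 60%: T_v = 1.781 − 0.933·log₁₀(100 − 93) = 0.99252.
t = T_v·H_d²/c_v = 0.99252×6.2²/3.6 = 10.6 years.

t ≈ 10.6 years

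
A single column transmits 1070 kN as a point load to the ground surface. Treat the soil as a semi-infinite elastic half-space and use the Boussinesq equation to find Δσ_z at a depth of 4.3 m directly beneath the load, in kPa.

Boussinesq vertical stress below a point load on an elastic half-space:
Δσ_z = 3P/(2πz²) · [1 + (r/z)²]^(−5/2)
r/z = 0/4.3 = 0; [1+(r/z)²]^(−5/2) = 1.
Δσ_z = 3×1070/(2π×4.3²) × 1 = 27.63 × 1 = 27.63 kPa

Δσ_z ≈ 27.6 kPa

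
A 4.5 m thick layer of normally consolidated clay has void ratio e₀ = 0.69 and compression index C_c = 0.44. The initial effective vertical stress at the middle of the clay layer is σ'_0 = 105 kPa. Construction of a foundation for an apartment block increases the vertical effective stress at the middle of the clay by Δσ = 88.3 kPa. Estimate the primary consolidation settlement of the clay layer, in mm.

S_c ≈ 311 mm

Final effective stress: σ'_f = σ'_0 + Δσ = 105 + 88.3 = 193.3 kPa.
Normally consolidated clay, so the full stress increment lies on the virgin compression line:
S_c = C_c·H/(1+e₀)·log₁₀(σ'_f/σ'_0) = 0.44×4.5/(1+0.69)×log₁₀(193.3/105)
    = 1.1716 × 0.26504 = 0.3105 m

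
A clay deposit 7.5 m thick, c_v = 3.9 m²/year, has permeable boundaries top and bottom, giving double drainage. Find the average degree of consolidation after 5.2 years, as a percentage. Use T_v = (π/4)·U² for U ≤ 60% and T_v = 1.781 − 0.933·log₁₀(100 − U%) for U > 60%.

Drainage path length: H_d = H/2 = 3.75 m (double drainage).
T_v = c_v·t/H_d² = 3.9×5.2/3.75² = 1.4421.
T_v = 1.4421 corresponds to the U > 60% branch:
U = 1 − 10^((1.781 − T_v)/0.933)/100 = 0.9769

U ≈ 97.7 %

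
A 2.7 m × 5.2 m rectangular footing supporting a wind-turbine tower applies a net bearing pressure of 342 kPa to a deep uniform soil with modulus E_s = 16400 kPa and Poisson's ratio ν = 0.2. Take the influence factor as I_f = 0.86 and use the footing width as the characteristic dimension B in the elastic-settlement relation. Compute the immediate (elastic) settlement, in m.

S_e ≈ 0.0465 m

Immediate (elastic) settlement: S_e = q·B·(1−ν²)/E_s · I_f.
S_e = 342 × 2.7 × (1 − 0.2²) / 16400 × 0.86
    = 342 × 2.7 × 0.96 / 16400 × 0.86
    = 0.04649 m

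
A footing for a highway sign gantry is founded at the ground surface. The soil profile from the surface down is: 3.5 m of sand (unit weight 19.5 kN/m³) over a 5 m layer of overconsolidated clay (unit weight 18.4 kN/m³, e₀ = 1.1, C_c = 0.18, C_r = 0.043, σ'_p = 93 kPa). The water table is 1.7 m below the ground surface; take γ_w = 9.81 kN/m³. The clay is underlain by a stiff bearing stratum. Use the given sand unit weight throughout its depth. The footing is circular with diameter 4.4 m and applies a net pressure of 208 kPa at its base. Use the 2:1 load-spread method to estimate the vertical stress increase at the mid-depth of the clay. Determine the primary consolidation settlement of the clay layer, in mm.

Mid-depth of clay below the ground surface: z = 3.5 + 5/2 = 6 m.
Total vertical stress at mid-clay: σ_v = 19.5×3.5 + 18.4×2.5 = 114.25 kPa.
Pore pressure: u = 9.81×(6 − 1.7) = 42.183 kPa.
Initial effective stress: σ'_0 = σ_v − u = 114.25 − 42.183 = 72.067 kPa.
Stress increase at mid-clay by the 2:1 spreading method:
Δσ ≈ qD²/(D+z)² = 208×4.4²/(4.4+6)² = 37.231 kPa
Final effective stress: σ'_f = 72.067 + 37.231 = 109.3 kPa.
σ'_f = 109.3 > σ'_p = 93 kPa, so the stress path crosses the preconsolidation pressure — recompression up to σ'_p, then virgin compression beyond:
S_c = H/(1+e₀)·[C_r·log₁₀(σ'_p/σ'_0) + C_c·log₁₀(σ'_f/σ'_p)]
    = 5/2.1 × [0.043×log₁₀(93/72.067) + 0.18×log₁₀(109.3/93)]
    = 2.381 × [0.0047621 + 0.012625] = 0.0414 m

S_c ≈ 41.4 mm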